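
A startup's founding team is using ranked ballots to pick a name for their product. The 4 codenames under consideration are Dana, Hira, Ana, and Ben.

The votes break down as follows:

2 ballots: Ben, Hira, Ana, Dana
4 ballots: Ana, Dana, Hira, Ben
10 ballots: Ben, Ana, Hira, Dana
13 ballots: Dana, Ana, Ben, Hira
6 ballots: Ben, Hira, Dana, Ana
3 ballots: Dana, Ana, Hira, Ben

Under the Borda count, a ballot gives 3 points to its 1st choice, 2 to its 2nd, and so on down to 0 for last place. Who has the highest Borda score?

Ben

Borda scores:
  Dana: 2·0 + 4·2 + 10·0 + 13·3 + 6·1 + 3·3 = 62
  Hira: 2·2 + 4·1 + 10·1 + 13·0 + 6·2 + 3·1 = 33
  Ana: 2·1 + 4·3 + 10·2 + 13·2 + 6·0 + 3·2 = 66
  Ben: 2·3 + 4·0 + 10·3 + 13·1 + 6·3 + 3·0 = 67
Ben has the highest total.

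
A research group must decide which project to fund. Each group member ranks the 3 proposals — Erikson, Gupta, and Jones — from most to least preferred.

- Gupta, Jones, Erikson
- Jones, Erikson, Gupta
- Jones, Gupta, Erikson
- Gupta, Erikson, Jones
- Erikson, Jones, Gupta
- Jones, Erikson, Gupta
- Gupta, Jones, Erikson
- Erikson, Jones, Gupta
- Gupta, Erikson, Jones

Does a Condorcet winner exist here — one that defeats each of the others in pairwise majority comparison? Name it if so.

Head-to-head results (9 voters total):
Erikson vs Gupta: Gupta wins 5–4.
Erikson vs Jones: Jones wins 5–4.
Gupta vs Jones: Jones wins 5–4.
Jones beats each rival — Erikson (5–4), Gupta (5–4) — so Jones is the Condorcet winner.

Jones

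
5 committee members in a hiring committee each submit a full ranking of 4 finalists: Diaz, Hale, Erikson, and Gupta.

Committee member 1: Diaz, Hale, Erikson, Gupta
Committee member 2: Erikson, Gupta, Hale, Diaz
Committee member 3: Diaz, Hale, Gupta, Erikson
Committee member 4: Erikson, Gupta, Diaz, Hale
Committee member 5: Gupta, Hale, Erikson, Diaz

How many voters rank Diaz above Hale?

3

Ballots ranking Diaz above Hale: 3.
Ballots ranking Hale above Diaz: 2.
So 3 of 5 voters prefer Diaz to Hale.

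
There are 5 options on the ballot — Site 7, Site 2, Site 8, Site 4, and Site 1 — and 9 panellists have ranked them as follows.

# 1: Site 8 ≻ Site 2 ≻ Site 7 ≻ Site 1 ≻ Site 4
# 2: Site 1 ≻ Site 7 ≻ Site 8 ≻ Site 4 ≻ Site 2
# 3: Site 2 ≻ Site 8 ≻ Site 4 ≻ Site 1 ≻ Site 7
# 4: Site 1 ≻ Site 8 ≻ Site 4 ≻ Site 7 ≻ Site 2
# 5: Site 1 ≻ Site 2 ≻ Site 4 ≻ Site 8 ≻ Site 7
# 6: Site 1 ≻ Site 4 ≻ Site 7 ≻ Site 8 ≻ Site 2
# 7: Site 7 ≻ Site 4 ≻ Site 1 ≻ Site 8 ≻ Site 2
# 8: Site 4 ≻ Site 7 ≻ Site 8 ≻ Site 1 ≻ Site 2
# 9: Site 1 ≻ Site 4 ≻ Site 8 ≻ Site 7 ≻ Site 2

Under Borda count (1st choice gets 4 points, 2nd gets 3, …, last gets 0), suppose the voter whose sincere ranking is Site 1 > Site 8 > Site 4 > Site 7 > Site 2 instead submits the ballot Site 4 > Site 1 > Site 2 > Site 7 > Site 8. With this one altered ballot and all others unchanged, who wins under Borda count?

Site 1

Borda totals with the altered ballot: Site 7 16, Site 2 12, Site 8 16, Site 4 22, Site 1 24.
The winner is unchanged: still Site 1.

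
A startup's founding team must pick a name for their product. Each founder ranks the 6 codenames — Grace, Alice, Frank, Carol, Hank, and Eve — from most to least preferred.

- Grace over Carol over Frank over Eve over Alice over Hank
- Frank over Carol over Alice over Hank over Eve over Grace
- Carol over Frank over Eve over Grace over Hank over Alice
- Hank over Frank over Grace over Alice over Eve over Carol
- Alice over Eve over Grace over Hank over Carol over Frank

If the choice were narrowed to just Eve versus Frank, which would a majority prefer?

Frank

Ballots ranking Eve above Frank: 1.
Ballots ranking Frank above Eve: 4.
Frank wins the head-to-head, 4–1.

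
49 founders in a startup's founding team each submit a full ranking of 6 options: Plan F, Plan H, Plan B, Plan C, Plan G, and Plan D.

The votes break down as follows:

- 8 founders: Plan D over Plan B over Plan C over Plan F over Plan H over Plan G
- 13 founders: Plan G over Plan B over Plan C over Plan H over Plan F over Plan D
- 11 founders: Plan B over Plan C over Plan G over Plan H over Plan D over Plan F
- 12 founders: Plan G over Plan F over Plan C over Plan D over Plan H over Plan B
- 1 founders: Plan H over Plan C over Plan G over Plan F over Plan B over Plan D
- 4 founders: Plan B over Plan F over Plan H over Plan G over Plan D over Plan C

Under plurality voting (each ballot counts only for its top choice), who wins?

First-place vote totals:
  Plan F: 0
  Plan H: 1
  Plan B: 15
  Plan C: 0
  Plan G: 25
  Plan D: 8
Plan G has the most first-place votes.

Plan G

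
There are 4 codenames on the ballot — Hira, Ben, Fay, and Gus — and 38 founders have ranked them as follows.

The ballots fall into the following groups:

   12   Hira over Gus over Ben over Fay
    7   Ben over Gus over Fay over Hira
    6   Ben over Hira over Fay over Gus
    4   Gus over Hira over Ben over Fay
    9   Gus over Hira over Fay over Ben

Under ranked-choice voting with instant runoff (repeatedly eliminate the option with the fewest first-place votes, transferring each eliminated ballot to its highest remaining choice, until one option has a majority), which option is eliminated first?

Fay

Round 1: Ben 13, Gus 13, Hira 12, Fay 0. Fay has the fewest and is eliminated.
Round 2: Ben 13, Gus 13, Hira 12. Hira has the fewest and is eliminated.
Round 3: Gus 25, Ben 13. Gus has a majority.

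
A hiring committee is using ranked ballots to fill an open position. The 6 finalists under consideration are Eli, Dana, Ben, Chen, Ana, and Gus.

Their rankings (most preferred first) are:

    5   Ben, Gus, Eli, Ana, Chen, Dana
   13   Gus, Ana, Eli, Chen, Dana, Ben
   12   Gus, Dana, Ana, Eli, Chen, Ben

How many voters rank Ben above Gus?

5

Ballots ranking Ben above Gus: 5.
Ballots ranking Gus above Ben: 13+12 = 25.
So 5 of 30 voters prefer Ben to Gus.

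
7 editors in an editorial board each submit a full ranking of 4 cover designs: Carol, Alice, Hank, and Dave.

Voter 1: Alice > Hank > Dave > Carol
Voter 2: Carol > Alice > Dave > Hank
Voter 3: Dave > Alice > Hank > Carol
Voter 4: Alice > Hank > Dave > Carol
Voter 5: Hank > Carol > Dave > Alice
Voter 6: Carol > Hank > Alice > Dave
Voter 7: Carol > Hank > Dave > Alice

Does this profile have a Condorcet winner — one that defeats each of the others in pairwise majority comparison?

No

Head-to-head results (7 voters total):
Carol vs Alice: Carol wins 4–3.
Carol vs Hank: Hank wins 4–3.
Carol vs Dave: Carol wins 4–3.
Alice vs Hank: Alice wins 4–3.
Alice vs Dave: Alice wins 4–3.
Hank vs Dave: Hank wins 5–2.
No candidate beats all others: Carol beats Alice beats Hank beats Carol, a majority cycle.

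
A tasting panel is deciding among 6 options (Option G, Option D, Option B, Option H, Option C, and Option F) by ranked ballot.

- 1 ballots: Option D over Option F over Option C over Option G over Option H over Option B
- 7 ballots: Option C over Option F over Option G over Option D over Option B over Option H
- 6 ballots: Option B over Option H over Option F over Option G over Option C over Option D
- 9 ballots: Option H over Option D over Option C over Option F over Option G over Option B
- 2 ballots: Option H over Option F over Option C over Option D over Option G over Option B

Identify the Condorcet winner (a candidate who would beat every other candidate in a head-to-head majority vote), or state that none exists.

There is no Condorcet winner

Head-to-head results (25 voters total):
Option G vs Option D: Option G wins 13–12.
Option G vs Option B: Option G wins 19–6.
Option G vs Option H: Option H wins 17–8.
Option G vs Option C: Option C wins 19–6.
Option G vs Option F: Option F wins 25–0.
Option D vs Option B: Option D wins 19–6.
Option D vs Option H: Option H wins 17–8.
Option D vs Option C: Option C wins 15–10.
Option D vs Option F: Option F wins 15–10.
Option B vs Option H: Option B wins 13–12.
Option B vs Option C: Option C wins 19–6.
Option B vs Option F: Option F wins 19–6.
Option H vs Option C: Option H wins 17–8.
Option H vs Option F: Option H wins 17–8.
Option C vs Option F: Option C wins 16–9.
No candidate beats all others: Option G beats Option B beats Option H beats Option G, a majority cycle.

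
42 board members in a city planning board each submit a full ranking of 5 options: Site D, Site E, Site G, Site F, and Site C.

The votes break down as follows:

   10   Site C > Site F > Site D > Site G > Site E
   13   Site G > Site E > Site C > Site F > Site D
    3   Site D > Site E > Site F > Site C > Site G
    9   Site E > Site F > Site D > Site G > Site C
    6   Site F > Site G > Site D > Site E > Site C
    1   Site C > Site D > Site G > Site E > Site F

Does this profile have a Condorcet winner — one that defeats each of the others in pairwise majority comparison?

No

Head-to-head results (42 voters total):
Site D vs Site E: Site E wins 22–20.
Site D vs Site G: Site D wins 23–19.
Site D vs Site F: Site F wins 38–4.
Site D vs Site C: Site C wins 24–18.
Site E vs Site G: Site G wins 30–12.
Site E vs Site F: Site E wins 26–16.
Site E vs Site C: Site E wins 31–11.
Site G vs Site F: Site F wins 28–14.
Site G vs Site C: Site G wins 28–14.
Site F vs Site C: Site C wins 24–18.
No candidate beats all others: Site D beats Site G beats Site E beats Site D, a majority cycle.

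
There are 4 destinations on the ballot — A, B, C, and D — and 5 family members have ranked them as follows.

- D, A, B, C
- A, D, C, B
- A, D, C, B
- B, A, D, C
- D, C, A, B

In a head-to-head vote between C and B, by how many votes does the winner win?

Ballots ranking C above B: 3.
Ballots ranking B above C: 2.
C wins 3–2, a margin of 1.

1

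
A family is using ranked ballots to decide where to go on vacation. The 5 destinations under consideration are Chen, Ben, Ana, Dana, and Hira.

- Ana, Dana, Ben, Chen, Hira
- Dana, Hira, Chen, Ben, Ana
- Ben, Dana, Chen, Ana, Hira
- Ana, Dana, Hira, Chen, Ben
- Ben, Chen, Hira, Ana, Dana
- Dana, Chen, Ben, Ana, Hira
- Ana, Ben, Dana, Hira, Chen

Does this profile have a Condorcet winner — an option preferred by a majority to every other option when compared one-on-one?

No

Head-to-head results (7 voters total):
Chen vs Ben: Ben wins 4–3.
Chen vs Ana: Chen wins 4–3.
Chen vs Dana: Dana wins 6–1.
Chen vs Hira: Chen wins 4–3.
Ben vs Ana: Ben wins 4–3.
Ben vs Dana: Dana wins 4–3.
Ben vs Hira: Ben wins 5–2.
Ana vs Dana: Ana wins 4–3.
Ana vs Hira: Ana wins 5–2.
Dana vs Hira: Dana wins 6–1.
No candidate beats all others: Chen beats Ana beats Dana beats Chen, a majority cycle.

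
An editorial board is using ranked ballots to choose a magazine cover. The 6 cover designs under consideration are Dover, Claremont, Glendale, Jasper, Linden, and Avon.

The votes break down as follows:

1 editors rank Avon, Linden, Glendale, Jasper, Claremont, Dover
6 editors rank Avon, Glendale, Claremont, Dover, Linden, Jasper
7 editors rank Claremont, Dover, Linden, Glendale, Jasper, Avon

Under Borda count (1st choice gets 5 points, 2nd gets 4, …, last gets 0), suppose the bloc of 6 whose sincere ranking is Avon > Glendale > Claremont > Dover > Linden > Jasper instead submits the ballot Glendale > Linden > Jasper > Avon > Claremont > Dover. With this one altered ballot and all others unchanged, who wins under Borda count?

Borda totals with the altered ballot: Dover 28, Claremont 42, Glendale 47, Jasper 27, Linden 49, Avon 17.
The switch changes the winner from Claremont to Linden.

Linden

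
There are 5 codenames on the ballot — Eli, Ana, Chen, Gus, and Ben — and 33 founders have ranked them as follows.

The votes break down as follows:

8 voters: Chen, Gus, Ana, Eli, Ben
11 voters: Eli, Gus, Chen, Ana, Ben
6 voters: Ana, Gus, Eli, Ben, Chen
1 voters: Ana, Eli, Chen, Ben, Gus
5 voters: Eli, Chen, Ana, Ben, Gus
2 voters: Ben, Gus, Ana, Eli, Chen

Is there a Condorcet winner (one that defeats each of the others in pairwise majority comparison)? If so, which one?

Head-to-head results (33 voters total):
Eli vs Ana: Ana wins 17–16.
Eli vs Chen: Eli wins 25–8.
Eli vs Gus: Eli wins 17–16.
Eli vs Ben: Eli wins 31–2.
Ana vs Chen: Chen wins 24–9.
Ana vs Gus: Gus wins 21–12.
Ana vs Ben: Ana wins 31–2.
Chen vs Gus: Gus wins 19–14.
Chen vs Ben: Chen wins 25–8.
Gus vs Ben: Gus wins 25–8.
No candidate beats all others: Eli beats Chen beats Ana beats Eli, a majority cycle.

None — there is no Condorcet winner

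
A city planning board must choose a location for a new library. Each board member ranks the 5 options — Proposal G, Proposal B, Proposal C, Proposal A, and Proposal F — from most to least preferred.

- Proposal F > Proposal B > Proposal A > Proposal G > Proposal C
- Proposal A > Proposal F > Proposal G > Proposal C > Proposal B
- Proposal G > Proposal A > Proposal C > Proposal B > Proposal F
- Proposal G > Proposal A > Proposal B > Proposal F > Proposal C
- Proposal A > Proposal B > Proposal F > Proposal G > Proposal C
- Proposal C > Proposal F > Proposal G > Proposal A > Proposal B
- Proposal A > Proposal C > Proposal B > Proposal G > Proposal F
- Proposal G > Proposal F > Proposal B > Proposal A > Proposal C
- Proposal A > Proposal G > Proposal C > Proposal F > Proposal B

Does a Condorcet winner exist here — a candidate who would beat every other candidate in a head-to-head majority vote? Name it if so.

Head-to-head results (9 voters total):
Proposal G vs Proposal B: Proposal G wins 6–3.
Proposal G vs Proposal C: Proposal G wins 7–2.
Proposal G vs Proposal A: Proposal A wins 5–4.
Proposal G vs Proposal F: Proposal G wins 5–4.
Proposal B vs Proposal C: Proposal C wins 5–4.
Proposal B vs Proposal A: Proposal A wins 7–2.
Proposal B vs Proposal F: Proposal F wins 5–4.
Proposal C vs Proposal A: Proposal A wins 8–1.
Proposal C vs Proposal F: Proposal F wins 5–4.
Proposal A vs Proposal F: Proposal A wins 6–3.
Proposal A beats each rival — Proposal G (5–4), Proposal B (7–2), Proposal C (8–1), Proposal F (6–3) — so Proposal A is the Condorcet winner.

Proposal A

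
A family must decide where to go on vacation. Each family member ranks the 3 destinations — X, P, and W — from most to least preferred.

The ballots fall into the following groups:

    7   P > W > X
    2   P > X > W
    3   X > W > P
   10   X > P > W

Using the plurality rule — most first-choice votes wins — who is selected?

X

First-place vote totals:
  X: 13
  P: 9
  W: 0
X has the most first-place votes.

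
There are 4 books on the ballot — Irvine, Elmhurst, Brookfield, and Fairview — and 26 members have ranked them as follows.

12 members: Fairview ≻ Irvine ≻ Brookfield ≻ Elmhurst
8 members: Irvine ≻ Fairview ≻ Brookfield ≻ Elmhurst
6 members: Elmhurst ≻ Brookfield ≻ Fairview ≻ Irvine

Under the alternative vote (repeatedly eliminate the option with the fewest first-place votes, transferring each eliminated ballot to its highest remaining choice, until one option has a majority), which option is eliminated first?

Round 1: Fairview 12, Irvine 8, Elmhurst 6, Brookfield 0. Brookfield has the fewest and is eliminated.
Round 2: Fairview 12, Irvine 8, Elmhurst 6. Elmhurst has the fewest and is eliminated.
Round 3: Fairview 18, Irvine 8. Fairview has a majority.

Brookfield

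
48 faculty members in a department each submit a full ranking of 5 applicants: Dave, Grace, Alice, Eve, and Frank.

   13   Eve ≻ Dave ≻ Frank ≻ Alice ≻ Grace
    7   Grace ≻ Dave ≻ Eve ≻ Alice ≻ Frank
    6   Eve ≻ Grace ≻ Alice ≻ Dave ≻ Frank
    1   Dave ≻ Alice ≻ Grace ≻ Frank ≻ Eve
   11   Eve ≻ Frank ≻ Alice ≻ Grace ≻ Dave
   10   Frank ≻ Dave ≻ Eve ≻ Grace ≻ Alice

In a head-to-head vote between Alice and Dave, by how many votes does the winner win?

Ballots ranking Alice above Dave: 6+11 = 17.
Ballots ranking Dave above Alice: 13+7+1+10 = 31.
Dave wins 31–17, a margin of 14.

14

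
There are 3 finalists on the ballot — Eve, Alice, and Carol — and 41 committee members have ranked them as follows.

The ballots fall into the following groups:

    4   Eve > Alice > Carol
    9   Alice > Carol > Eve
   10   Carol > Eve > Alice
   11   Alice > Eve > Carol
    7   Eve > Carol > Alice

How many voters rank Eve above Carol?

22

Ballots ranking Eve above Carol: 4+11+7 = 22.
Ballots ranking Carol above Eve: 9+10 = 19.
So 22 of 41 voters prefer Eve to Carol.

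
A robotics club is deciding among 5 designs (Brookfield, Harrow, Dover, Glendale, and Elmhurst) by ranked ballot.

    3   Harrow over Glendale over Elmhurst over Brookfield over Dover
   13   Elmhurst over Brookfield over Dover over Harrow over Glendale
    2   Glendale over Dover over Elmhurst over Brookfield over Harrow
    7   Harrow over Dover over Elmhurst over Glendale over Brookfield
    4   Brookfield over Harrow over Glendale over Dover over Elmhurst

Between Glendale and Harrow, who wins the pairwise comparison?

Ballots ranking Glendale above Harrow: 2.
Ballots ranking Harrow above Glendale: 3+13+7+4 = 27.
Harrow wins the head-to-head, 27–2.

Harrow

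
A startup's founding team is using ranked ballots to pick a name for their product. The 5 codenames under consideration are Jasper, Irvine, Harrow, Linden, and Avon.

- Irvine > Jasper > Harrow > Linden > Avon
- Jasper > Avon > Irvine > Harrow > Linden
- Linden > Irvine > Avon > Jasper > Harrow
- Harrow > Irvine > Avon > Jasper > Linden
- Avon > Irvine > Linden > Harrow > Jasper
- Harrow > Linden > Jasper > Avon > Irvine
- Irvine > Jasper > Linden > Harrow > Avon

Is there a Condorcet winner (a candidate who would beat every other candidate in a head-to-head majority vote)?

Yes

Head-to-head results (7 voters total):
Jasper vs Irvine: Irvine wins 5–2.
Jasper vs Harrow: Jasper wins 4–3.
Jasper vs Linden: Jasper wins 4–3.
Jasper vs Avon: Jasper wins 4–3.
Irvine vs Harrow: Irvine wins 5–2.
Irvine vs Linden: Irvine wins 5–2.
Irvine vs Avon: Irvine wins 4–3.
Harrow vs Linden: Harrow wins 4–3.
Harrow vs Avon: Harrow wins 4–3.
Linden vs Avon: Linden wins 4–3.
Irvine beats each rival — Jasper (5–2), Harrow (5–2), Linden (5–2), Avon (4–3) — so Irvine is the Condorcet winner.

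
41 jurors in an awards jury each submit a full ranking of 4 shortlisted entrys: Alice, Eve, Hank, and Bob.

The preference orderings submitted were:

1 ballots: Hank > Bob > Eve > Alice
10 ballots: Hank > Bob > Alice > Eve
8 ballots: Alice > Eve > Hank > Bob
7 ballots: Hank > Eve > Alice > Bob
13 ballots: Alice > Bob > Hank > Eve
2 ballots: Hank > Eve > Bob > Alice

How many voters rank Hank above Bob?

28

Ballots ranking Hank above Bob: 1+10+8+7+2 = 28.
Ballots ranking Bob above Hank: 13.
So 28 of 41 voters prefer Hank to Bob.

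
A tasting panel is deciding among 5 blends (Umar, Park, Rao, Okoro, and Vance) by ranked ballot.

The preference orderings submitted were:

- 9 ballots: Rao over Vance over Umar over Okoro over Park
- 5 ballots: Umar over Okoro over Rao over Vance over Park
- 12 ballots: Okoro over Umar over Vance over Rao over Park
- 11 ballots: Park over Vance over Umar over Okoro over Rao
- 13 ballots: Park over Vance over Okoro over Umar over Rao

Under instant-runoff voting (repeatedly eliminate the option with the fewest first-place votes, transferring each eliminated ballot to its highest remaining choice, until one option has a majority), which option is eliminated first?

Round 1: Park 24, Okoro 12, Rao 9, Umar 5, Vance 0. Vance has the fewest and is eliminated.
Round 2: Park 24, Okoro 12, Rao 9, Umar 5. Umar has the fewest and is eliminated.
Round 3: Park 24, Okoro 17, Rao 9. Rao has the fewest and is eliminated.
Round 4: Okoro 26, Park 24. Okoro has a majority.

Vance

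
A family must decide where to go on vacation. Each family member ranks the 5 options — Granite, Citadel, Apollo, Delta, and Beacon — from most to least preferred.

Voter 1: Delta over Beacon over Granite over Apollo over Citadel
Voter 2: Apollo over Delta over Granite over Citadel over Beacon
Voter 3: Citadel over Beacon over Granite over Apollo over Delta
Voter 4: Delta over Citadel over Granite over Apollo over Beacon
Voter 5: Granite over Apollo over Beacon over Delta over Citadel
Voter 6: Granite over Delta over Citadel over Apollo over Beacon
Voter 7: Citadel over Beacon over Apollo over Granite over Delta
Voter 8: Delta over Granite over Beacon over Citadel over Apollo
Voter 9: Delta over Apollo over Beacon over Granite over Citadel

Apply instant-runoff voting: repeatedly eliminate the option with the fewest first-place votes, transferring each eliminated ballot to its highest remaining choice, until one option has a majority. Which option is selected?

Delta

Round 1: Delta 4, Granite 2, Citadel 2, Apollo 1, Beacon 0. Beacon has the fewest and is eliminated.
Round 2: Delta 4, Granite 2, Citadel 2, Apollo 1. Apollo has the fewest and is eliminated.
Round 3: Delta 5, Granite 2, Citadel 2. Delta has a majority.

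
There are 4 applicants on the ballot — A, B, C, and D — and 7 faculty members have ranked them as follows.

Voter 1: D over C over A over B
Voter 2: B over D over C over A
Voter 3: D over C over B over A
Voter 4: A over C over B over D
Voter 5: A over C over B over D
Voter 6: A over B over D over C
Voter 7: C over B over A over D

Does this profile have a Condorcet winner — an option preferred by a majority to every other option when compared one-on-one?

No

Head-to-head results (7 voters total):
A vs B: A wins 4–3.
A vs C: C wins 4–3.
A vs D: A wins 4–3.
B vs C: C wins 5–2.
B vs D: B wins 5–2.
C vs D: D wins 4–3.
No candidate beats all others: A beats D beats C beats A, a majority cycle.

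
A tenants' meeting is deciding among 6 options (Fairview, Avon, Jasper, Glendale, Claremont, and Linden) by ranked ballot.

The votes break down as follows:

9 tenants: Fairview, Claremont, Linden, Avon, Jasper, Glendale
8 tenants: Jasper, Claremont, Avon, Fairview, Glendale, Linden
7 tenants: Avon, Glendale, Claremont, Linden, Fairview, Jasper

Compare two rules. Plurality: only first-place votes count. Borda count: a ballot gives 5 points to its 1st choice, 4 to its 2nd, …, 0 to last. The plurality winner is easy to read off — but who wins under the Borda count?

Claremont

Plurality first-place counts: Fairview 9, Avon 7, Jasper 8, Glendale 0, Claremont 0, Linden 0 → Fairview.
Borda totals: Fairview 68, Avon 77, Jasper 49, Glendale 36, Claremont 89, Linden 41 → Claremont.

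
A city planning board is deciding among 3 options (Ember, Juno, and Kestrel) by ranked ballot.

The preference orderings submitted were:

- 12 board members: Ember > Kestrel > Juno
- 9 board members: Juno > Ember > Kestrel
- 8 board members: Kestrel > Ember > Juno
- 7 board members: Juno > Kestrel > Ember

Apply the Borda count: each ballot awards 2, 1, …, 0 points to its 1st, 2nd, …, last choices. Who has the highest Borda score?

Borda scores:
  Ember: 12·2 + 9·1 + 8·1 + 7·0 = 41
  Juno: 12·0 + 9·2 + 8·0 + 7·2 = 32
  Kestrel: 12·1 + 9·0 + 8·2 + 7·1 = 35
Ember has the highest total.

Ember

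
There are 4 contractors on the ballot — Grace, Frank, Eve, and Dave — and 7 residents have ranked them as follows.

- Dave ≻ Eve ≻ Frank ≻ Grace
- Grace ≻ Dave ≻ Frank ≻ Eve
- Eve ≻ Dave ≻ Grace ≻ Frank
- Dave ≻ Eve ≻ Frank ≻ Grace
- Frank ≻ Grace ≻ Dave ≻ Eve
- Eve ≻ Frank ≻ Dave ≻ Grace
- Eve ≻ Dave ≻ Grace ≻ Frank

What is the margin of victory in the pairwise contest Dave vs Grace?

3

Ballots ranking Dave above Grace: 5.
Ballots ranking Grace above Dave: 2.
Dave wins 5–2, a margin of 3.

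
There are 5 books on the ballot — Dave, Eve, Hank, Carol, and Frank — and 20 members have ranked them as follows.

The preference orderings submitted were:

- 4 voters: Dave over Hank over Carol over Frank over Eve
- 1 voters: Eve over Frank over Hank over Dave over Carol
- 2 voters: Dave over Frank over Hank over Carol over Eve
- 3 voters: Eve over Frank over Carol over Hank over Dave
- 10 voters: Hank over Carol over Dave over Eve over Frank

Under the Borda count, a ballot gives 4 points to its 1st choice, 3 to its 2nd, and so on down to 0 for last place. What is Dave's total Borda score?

45

Borda scores:
  Dave: 4·4 + 1 + 2·4 + 3·0 + 10·2 = 45
  Eve: 4·0 + 4 + 2·0 + 3·4 + 10·1 = 26
  Hank: 4·3 + 2 + 2·2 + 3·1 + 10·4 = 61
  Carol: 4·2 + 0 + 2·1 + 3·2 + 10·3 = 46
  Frank: 4·1 + 3 + 2·3 + 3·3 + 10·0 = 22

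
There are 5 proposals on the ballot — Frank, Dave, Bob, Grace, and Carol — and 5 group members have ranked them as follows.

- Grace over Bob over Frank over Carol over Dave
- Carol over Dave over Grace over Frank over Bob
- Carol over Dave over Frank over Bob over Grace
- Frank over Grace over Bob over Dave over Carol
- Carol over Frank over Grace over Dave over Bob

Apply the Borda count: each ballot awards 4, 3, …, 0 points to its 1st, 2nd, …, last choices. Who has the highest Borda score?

Borda scores:
  Frank: 2 + 1 + 2 + 4 + 3 = 12
  Dave: 0 + 3 + 3 + 1 + 1 = 8
  Bob: 3 + 0 + 1 + 2 + 0 = 6
  Grace: 4 + 2 + 0 + 3 + 2 = 11
  Carol: 1 + 4 + 4 + 0 + 4 = 13
Carol has the highest total.

Carol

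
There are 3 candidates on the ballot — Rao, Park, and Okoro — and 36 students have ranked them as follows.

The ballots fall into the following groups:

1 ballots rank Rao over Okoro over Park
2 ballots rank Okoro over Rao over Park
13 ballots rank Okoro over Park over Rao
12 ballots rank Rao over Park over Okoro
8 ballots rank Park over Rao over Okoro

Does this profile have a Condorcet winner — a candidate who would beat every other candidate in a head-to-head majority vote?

Head-to-head results (36 voters total):
Rao vs Park: Park wins 21–15.
Rao vs Okoro: Rao wins 21–15.
Park vs Okoro: Park wins 20–16.
Park beats each rival — Rao (21–15), Okoro (20–16) — so Park is the Condorcet winner.

Yes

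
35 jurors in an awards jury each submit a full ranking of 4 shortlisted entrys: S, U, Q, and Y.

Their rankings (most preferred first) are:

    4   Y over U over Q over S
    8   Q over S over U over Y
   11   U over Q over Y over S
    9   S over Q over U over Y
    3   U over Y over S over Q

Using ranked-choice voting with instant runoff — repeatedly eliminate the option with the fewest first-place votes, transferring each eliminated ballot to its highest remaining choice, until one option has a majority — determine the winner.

U

Round 1: U 14, S 9, Q 8, Y 4. Y has the fewest and is eliminated.
Round 2: U 18, S 9, Q 8. U has a majority.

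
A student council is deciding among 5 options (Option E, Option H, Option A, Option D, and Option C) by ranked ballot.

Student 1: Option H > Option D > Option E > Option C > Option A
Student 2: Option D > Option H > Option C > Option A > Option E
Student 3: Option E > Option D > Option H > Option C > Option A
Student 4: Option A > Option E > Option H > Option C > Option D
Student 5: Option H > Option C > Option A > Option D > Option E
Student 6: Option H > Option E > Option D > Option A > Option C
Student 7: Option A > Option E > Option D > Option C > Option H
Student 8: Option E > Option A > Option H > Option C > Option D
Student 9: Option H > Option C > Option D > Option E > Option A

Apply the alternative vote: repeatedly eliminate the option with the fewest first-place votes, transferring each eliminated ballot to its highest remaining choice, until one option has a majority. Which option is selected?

Round 1: Option H 4, Option E 2, Option A 2, Option D 1, Option C 0. Option C has the fewest and is eliminated.
Round 2: Option H 4, Option E 2, Option A 2, Option D 1. Option D has the fewest and is eliminated.
Round 3: Option H 5, Option E 2, Option A 2. Option H has a majority.

Option H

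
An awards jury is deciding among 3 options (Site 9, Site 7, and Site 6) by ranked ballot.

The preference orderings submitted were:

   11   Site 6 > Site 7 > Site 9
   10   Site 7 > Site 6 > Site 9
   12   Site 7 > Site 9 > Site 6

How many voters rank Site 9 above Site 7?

0

Ballots ranking Site 9 above Site 7: 0.
Ballots ranking Site 7 above Site 9: 11+10+12 = 33.
So 0 of 33 voters prefer Site 9 to Site 7.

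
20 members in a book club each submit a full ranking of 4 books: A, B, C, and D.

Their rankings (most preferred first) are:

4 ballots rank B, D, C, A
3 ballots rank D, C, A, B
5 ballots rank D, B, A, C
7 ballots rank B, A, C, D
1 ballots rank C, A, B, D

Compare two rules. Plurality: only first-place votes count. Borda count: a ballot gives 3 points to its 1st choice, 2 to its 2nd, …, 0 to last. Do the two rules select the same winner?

Plurality first-place counts: A 0, B 11, C 1, D 8 → B.
Borda totals: A 24, B 44, C 20, D 32 → B.
The two rules agree on B.

Yes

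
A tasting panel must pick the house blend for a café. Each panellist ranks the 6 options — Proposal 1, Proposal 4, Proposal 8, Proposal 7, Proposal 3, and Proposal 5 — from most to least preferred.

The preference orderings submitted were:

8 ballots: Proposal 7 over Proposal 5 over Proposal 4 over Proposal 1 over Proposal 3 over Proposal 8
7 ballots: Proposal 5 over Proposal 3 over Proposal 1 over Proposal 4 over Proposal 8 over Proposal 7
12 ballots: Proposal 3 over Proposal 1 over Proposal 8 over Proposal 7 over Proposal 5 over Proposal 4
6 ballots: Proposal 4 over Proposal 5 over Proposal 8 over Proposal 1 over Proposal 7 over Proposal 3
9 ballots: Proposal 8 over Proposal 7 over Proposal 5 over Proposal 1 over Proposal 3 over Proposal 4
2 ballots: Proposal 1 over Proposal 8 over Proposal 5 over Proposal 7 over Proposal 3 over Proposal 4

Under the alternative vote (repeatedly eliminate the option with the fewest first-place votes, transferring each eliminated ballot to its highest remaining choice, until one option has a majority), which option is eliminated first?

Round 1: Proposal 3 12, Proposal 8 9, Proposal 7 8, Proposal 5 7, Proposal 4 6, Proposal 1 2. Proposal 1 has the fewest and is eliminated.
Round 2: Proposal 3 12, Proposal 8 11, Proposal 7 8, Proposal 5 7, Proposal 4 6. Proposal 4 has the fewest and is eliminated.
Round 3: Proposal 5 13, Proposal 3 12, Proposal 8 11, Proposal 7 8. Proposal 7 has the fewest and is eliminated.
Round 4: Proposal 5 21, Proposal 3 12, Proposal 8 11. Proposal 8 has the fewest and is eliminated.
Round 5: Proposal 5 32, Proposal 3 12. Proposal 5 has a majority.

Proposal 1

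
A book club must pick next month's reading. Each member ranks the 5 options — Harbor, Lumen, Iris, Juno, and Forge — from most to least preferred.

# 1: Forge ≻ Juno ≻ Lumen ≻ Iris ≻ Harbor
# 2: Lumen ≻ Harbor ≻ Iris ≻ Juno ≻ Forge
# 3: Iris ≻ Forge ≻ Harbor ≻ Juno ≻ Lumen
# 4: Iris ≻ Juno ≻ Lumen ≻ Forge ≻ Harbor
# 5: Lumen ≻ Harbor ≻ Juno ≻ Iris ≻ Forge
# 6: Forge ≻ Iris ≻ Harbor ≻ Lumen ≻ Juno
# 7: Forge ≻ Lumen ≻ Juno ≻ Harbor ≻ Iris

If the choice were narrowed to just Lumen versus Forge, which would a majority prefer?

Ballots ranking Lumen above Forge: 3.
Ballots ranking Forge above Lumen: 4.
Forge wins the head-to-head, 4–3.

Forge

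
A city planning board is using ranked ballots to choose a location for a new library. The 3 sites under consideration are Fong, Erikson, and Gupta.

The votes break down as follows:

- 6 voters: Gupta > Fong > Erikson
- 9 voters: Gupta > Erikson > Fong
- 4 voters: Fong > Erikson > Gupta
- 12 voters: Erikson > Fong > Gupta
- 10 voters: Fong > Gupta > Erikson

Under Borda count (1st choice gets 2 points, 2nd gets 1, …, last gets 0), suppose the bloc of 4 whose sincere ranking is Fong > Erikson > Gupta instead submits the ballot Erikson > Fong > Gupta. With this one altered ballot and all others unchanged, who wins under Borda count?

Borda totals with the altered ballot: Fong 42, Erikson 41, Gupta 40.
The winner is unchanged: still Fong.

Fong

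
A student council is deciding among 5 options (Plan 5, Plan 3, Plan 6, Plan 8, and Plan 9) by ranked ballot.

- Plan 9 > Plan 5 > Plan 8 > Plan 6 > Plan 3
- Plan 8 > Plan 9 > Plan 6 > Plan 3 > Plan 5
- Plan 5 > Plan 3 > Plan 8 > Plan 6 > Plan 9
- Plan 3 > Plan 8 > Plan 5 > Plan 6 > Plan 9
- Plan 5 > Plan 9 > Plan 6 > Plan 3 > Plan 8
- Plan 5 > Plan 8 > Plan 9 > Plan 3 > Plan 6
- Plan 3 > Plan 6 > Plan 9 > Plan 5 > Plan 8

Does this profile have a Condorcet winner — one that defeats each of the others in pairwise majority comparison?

Head-to-head results (7 voters total):
Plan 5 vs Plan 3: Plan 5 wins 4–3.
Plan 5 vs Plan 6: Plan 5 wins 5–2.
Plan 5 vs Plan 8: Plan 5 wins 5–2.
Plan 5 vs Plan 9: Plan 5 wins 4–3.
Plan 3 vs Plan 6: Plan 3 wins 4–3.
Plan 3 vs Plan 8: Plan 3 wins 4–3.
Plan 3 vs Plan 9: Plan 9 wins 4–3.
Plan 6 vs Plan 8: Plan 8 wins 5–2.
Plan 6 vs Plan 9: Plan 9 wins 4–3.
Plan 8 vs Plan 9: Plan 8 wins 4–3.
Plan 5 beats each rival — Plan 3 (4–3), Plan 6 (5–2), Plan 8 (5–2), Plan 9 (4–3) — so Plan 5 is the Condorcet winner.

Yes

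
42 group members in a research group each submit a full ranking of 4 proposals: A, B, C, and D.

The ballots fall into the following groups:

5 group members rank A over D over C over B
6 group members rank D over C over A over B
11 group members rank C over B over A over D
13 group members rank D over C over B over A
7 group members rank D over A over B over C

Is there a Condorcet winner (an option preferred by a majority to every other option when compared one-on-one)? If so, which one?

D

Head-to-head results (42 voters total):
A vs B: B wins 24–18.
A vs C: C wins 30–12.
A vs D: D wins 26–16.
B vs C: C wins 35–7.
B vs D: D wins 31–11.
C vs D: D wins 31–11.
D beats each rival — A (26–16), B (31–11), C (31–11) — so D is the Condorcet winner.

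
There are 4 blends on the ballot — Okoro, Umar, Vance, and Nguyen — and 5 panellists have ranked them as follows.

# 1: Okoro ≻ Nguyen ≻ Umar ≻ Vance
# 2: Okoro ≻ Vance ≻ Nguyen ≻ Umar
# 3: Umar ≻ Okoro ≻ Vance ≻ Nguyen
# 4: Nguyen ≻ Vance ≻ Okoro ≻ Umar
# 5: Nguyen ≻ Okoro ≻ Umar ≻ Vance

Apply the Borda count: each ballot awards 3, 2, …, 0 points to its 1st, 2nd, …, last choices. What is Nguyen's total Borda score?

9

Borda scores:
  Okoro: 3 + 3 + 2 + 1 + 2 = 11
  Umar: 1 + 0 + 3 + 0 + 1 = 5
  Vance: 0 + 2 + 1 + 2 + 0 = 5
  Nguyen: 2 + 1 + 0 + 3 + 3 = 9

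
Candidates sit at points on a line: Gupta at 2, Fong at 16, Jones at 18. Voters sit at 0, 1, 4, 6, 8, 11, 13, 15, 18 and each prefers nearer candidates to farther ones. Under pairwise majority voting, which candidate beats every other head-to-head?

With single-peaked preferences on a line, the Condorcet winner is the candidate closest to the median voter.
The median voter (position 8) is closest to Gupta at 2.
Check: Gupta vs Fong — voters closer to Gupta: 5 of 9.

Gupta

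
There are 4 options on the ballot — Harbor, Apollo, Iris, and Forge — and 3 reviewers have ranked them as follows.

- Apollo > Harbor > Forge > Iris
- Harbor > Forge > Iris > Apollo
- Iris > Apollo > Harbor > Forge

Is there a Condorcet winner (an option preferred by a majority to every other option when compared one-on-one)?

No

Head-to-head results (3 voters total):
Harbor vs Apollo: Apollo wins 2–1.
Harbor vs Iris: Harbor wins 2–1.
Harbor vs Forge: Harbor wins 3–0.
Apollo vs Iris: Iris wins 2–1.
Apollo vs Forge: Apollo wins 2–1.
Iris vs Forge: Forge wins 2–1.
No candidate beats all others: Harbor beats Iris beats Apollo beats Harbor, a majority cycle.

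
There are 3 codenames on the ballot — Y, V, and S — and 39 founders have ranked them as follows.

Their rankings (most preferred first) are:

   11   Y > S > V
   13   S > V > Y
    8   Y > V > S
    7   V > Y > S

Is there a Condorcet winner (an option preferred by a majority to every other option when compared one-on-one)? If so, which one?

None — there is no Condorcet winner

Head-to-head results (39 voters total):
Y vs V: V wins 20–19.
Y vs S: Y wins 26–13.
V vs S: S wins 24–15.
No candidate beats all others: Y beats S beats V beats Y, a majority cycle.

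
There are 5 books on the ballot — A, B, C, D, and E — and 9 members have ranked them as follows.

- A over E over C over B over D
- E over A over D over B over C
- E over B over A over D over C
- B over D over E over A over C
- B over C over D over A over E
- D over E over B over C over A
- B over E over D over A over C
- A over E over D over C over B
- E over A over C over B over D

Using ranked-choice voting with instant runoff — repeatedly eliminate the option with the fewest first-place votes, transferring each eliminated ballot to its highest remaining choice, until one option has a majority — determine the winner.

E

Round 1: B 3, E 3, A 2, D 1, C 0. C has the fewest and is eliminated.
Round 2: B 3, E 3, A 2, D 1. D has the fewest and is eliminated.
Round 3: E 4, B 3, A 2. A has the fewest and is eliminated.
Round 4: E 6, B 3. E has a majority.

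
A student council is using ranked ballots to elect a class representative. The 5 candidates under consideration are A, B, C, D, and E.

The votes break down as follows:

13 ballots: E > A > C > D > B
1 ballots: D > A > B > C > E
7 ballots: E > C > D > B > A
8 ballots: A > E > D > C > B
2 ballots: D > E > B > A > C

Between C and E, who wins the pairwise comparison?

E

Ballots ranking C above E: 1.
Ballots ranking E above C: 13+7+8+2 = 30.
E wins the head-to-head, 30–1.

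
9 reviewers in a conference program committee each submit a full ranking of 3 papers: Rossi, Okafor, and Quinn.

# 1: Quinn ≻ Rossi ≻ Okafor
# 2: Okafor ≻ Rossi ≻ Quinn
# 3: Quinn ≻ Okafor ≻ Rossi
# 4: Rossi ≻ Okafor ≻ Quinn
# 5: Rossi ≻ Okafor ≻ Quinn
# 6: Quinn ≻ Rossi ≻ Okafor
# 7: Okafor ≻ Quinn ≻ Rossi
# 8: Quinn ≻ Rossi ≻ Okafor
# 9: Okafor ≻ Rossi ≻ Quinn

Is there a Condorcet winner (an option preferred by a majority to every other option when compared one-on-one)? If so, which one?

Head-to-head results (9 voters total):
Rossi vs Okafor: Rossi wins 5–4.
Rossi vs Quinn: Quinn wins 5–4.
Okafor vs Quinn: Okafor wins 5–4.
No candidate beats all others: Rossi beats Okafor beats Quinn beats Rossi, a majority cycle.

None — there is no Condorcet winner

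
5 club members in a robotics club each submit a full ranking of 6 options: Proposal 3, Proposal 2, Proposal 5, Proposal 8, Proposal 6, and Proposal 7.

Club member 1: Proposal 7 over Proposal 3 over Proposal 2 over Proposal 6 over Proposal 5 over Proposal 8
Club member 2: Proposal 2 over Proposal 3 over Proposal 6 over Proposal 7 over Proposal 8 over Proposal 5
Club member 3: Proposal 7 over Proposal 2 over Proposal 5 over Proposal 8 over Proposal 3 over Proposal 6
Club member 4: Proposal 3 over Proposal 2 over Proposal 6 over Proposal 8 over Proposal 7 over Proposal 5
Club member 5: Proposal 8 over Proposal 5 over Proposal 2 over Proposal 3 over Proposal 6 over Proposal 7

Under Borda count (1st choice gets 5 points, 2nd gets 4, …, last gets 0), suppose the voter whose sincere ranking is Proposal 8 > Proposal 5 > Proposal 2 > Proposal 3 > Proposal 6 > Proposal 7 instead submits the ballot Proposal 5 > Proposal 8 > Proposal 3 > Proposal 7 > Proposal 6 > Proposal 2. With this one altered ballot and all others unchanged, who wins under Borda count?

Proposal 3

Borda totals with the altered ballot: Proposal 3 17, Proposal 2 16, Proposal 5 9, Proposal 8 9, Proposal 6 9, Proposal 7 15.
The switch changes the winner from Proposal 2 to Proposal 3.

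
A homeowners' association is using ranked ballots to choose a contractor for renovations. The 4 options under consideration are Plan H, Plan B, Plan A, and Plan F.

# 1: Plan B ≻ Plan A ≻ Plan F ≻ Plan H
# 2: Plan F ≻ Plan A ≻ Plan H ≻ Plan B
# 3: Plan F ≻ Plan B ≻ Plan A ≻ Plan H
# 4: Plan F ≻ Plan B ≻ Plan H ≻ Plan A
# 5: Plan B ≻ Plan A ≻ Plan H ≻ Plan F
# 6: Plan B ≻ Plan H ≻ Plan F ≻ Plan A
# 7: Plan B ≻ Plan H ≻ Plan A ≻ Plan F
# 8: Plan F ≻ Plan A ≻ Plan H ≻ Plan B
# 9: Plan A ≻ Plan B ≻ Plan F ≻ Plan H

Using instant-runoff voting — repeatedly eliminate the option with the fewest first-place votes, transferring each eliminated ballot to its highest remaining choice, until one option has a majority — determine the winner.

Plan B

Round 1: Plan B 4, Plan F 4, Plan A 1, Plan H 0. Plan H has the fewest and is eliminated.
Round 2: Plan B 4, Plan F 4, Plan A 1. Plan A has the fewest and is eliminated.
Round 3: Plan B 5, Plan F 4. Plan B has a majority.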